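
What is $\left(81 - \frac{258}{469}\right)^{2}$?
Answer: $\frac{1423628361}{219961} \approx 6472.2$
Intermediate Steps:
$\left(81 - \frac{258}{469}\right)^{2} = \left(\frac{37731}{469}\right)^{2} = \frac{1423628361}{219961}$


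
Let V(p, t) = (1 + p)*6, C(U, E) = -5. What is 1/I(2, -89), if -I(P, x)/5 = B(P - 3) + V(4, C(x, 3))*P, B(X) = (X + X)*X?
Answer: -1/310 ≈ -0.0032258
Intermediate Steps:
B(X) = 2*X² (B(X) = (2*X)*X = 2*X²)
V(p, t) = 6 + 6*p
I(P, x) = -150*P - 10*(-3 + P)² (I(P, x) = -5*(2*(P - 3)² + (6 + 6*4)*P) = -5*(2*(-3 + P)² + (6 + 24)*P) = -5*(2*(-3 + P)² + 30*P) = -150*P - 10*(-3 + P)²)
1/I(2, -89) = 1/(-150*2 - 10*(-3 + 2)²) = 1/(-300 - 10*(-1)²) = 1/(-300 - 10*1) = 1/(-300 - 10) = 1/(-310) = -1/310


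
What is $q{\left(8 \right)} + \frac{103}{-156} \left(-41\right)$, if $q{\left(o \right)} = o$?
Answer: $\frac{5471}{156} \approx 35.07$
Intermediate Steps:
$q{\left(8 \right)} + \frac{103}{-156} \left(-41\right) = 8 + \frac{103}{-156} \left(-41\right) = 8 + 103 \left(- \frac{1}{156}\right) \left(-41\right) = 8 - - \frac{4223}{156} = 8 + \frac{4223}{156} = \frac{5471}{156}$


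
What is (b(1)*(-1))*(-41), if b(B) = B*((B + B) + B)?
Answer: 123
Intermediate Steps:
b(B) = 3*B**2 (b(B) = B*(2*B + B) = B*(3*B) = 3*B**2)
(b(1)*(-1))*(-41) = ((3*1**2)*(-1))*(-41) = ((3*1)*(-1))*(-41) = (3*(-1))*(-41) = -3*(-41) = 123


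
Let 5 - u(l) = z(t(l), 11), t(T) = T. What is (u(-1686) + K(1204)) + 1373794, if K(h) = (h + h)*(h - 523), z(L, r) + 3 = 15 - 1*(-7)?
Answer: 3013628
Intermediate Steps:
z(L, r) = 19 (z(L, r) = -3 + (15 - 1*(-7)) = -3 + (15 + 7) = -3 + 22 = 19)
u(l) = -14 (u(l) = 5 - 1*19 = 5 - 19 = -14)
K(h) = 2*h*(-523 + h) (K(h) = (2*h)*(-523 + h) = 2*h*(-523 + h))
(u(-1686) + K(1204)) + 1373794 = (-14 + 2*1204*(-523 + 1204)) + 1373794 = (-14 + 2*1204*681) + 1373794 = (-14 + 1639848) + 1373794 = 1639834 + 1373794 = 3013628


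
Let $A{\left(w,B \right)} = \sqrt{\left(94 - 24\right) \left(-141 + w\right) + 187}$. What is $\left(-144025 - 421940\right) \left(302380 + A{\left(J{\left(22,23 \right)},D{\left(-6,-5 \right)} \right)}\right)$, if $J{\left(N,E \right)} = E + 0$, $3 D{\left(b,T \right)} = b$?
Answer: $-171136496700 - 1697895 i \sqrt{897} \approx -1.7114 \cdot 10^{11} - 5.0852 \cdot 10^{7} i$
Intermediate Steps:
$D{\left(b,T \right)} = \frac{b}{3}$
$J{\left(N,E \right)} = E$
$A{\left(w,B \right)} = \sqrt{-9683 + 70 w}$ ($A{\left(w,B \right)} = \sqrt{\left(94 - 24\right) \left(-141 + w\right) + 187} = \sqrt{70 \left(-141 + w\right) + 187} = \sqrt{\left(-9870 + 70 w\right) + 187} = \sqrt{-9683 + 70 w}$)
$\left(-144025 - 421940\right) \left(302380 + A{\left(J{\left(22,23 \right)},D{\left(-6,-5 \right)} \right)}\right) = \left(-144025 - 421940\right) \left(302380 + \sqrt{-9683 + 70 \cdot 23}\right) = - 565965 \left(302380 + \sqrt{-9683 + 1610}\right) = - 565965 \left(302380 + \sqrt{-8073}\right) = - 565965 \left(302380 + 3 i \sqrt{897}\right) = -171136496700 - 1697895 i \sqrt{897}$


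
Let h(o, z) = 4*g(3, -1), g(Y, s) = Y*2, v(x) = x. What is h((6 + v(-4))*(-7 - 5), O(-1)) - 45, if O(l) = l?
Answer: -21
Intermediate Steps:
g(Y, s) = 2*Y
h(o, z) = 24 (h(o, z) = 4*(2*3) = 4*6 = 24)
h((6 + v(-4))*(-7 - 5), O(-1)) - 45 = 24 - 45 = -21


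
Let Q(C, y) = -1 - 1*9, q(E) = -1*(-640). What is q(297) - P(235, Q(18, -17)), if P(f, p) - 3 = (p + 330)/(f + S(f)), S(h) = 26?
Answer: 165937/261 ≈ 635.77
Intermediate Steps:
q(E) = 640
Q(C, y) = -10 (Q(C, y) = -1 - 9 = -10)
P(f, p) = 3 + (330 + p)/(26 + f) (P(f, p) = 3 + (p + 330)/(f + 26) = 3 + (330 + p)/(26 + f))
q(297) - P(235, Q(18, -17)) = 640 - (408 - 10 + 3*235)/(26 + 235) = 640 - (408 - 10 + 705)/261 = 640 - 1103/261 = 165937/261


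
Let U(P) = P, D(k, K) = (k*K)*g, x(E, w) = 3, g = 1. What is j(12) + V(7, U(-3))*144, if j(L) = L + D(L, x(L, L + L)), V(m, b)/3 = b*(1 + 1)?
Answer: -2544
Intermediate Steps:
D(k, K) = K*k (D(k, K) = (k*K)*1 = (K*k)*1 = K*k)
V(m, b) = 6*b (V(m, b) = 3*(b*(1 + 1)) = 3*(b*2) = 3*(2*b) = 6*b)
j(L) = 4*L (j(L) = L + 3*L = 4*L)
j(12) + V(7, U(-3))*144 = 4*12 + (6*(-3))*144 = 48 - 18*144 = 48 - 2592 = -2544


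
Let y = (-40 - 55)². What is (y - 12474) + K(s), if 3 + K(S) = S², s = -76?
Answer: 2324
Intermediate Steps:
y = 9025 (y = (-95)² = 9025)
K(S) = -3 + S²
(y - 12474) + K(s) = (9025 - 12474) + (-3 + (-76)²) = -3449 + (-3 + 5776) = -3449 + 5773 = 2324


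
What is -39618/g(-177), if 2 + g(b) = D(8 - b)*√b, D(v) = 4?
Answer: 19809/709 + 39618*I*√177/709 ≈ 27.939 + 743.42*I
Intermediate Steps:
g(b) = -2 + 4*√b
-39618/g(-177) = -39618/(-2 + 4*√(-177)) = -39618/(-2 + 4*(I*√177)) = -39618/(-2 + 4*I*√177)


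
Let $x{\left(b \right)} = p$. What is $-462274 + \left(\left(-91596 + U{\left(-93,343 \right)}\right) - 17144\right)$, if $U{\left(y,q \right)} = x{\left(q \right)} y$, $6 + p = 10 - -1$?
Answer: $-571479$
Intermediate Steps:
$p = 5$ ($p = -6 + \left(10 - -1\right) = -6 + \left(10 + 1\right) = -6 + 11 = 5$)
$x{\left(b \right)} = 5$
$U{\left(y,q \right)} = 5 y$
$-462274 + \left(\left(-91596 + U{\left(-93,343 \right)}\right) - 17144\right) = -462274 + \left(\left(-91596 + 5 \left(-93\right)\right) - 17144\right) = -462274 - 109205 = -571479$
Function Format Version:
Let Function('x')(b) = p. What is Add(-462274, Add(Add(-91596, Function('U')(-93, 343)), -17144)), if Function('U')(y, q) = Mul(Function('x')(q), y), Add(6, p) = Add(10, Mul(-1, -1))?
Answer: -571479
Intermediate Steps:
p = 5 (p = Add(-6, Add(10, Mul(-1, -1))) = Add(-6, Add(10, 1)) = Add(-6, 11) = 5)
Function('x')(b) = 5
Function('U')(y, q) = Mul(5, y)
Add(-462274, Add(Add(-91596, Function('U')(-93, 343)), -17144)) = Add(-462274, Add(Add(-91596, Mul(5, -93)), -17144)) = Add(-462274, Add(Add(-91596, -465), -17144)) = Add(-462274, Add(-92061, -17144)) = Add(-462274, -109205) = -571479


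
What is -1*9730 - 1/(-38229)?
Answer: -371968169/38229 ≈ -9730.0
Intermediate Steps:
-1*9730 - 1/(-38229) = -9730 - 1*(-1/38229) = -9730 + 1/38229 = -371968169/38229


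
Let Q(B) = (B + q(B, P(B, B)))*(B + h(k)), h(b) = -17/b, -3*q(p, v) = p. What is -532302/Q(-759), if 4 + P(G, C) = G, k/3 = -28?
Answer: -22356684/16125967 ≈ -1.3864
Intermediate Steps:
k = -84 (k = 3*(-28) = -84)
P(G, C) = -4 + G
q(p, v) = -p/3
Q(B) = 2*B*(17/84 + B)/3 (Q(B) = (B - B/3)*(B - 17/(-84)) = (2*B/3)*(B - 17*(-1/84)) = (2*B/3)*(B + 17/84) = (2*B/3)*(17/84 + B) = 2*B*(17/84 + B)/3)
-532302/Q(-759) = -532302*(-42/(253*(17 + 84*(-759)))) = -532302*(-42/(253*(17 - 63756))) = -532302/((1/126)*(-759)*(-63739)) = -532302/16125967/42 = -532302*42/16125967 = -22356684/16125967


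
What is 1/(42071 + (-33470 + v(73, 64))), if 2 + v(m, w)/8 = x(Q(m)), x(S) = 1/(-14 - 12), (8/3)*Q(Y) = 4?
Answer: 13/111601 ≈ 0.00011649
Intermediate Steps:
Q(Y) = 3/2 (Q(Y) = (3/8)*4 = 3/2)
x(S) = -1/26 (x(S) = 1/(-26) = -1/26)
v(m, w) = -212/13 (v(m, w) = -16 + 8*(-1/26) = -16 - 4/13 = -212/13)
1/(42071 + (-33470 + v(73, 64))) = 1/(42071 + (-33470 - 212/13)) = 1/(42071 - 435322/13) = 1/(111601/13) = 13/111601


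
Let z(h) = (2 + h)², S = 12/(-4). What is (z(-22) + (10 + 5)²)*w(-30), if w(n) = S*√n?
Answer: -1875*I*√30 ≈ -10270.0*I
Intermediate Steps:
S = -3 (S = 12*(-¼) = -3)
w(n) = -3*√n
(z(-22) + (10 + 5)²)*w(-30) = ((2 - 22)² + (10 + 5)²)*(-3*I*√30) = ((-20)² + 15²)*(-3*I*√30) = (400 + 225)*(-3*I*√30) = 625*(-3*I*√30) = -1875*I*√30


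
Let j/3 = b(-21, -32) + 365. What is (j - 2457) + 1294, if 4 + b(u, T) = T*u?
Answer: 1936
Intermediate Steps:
b(u, T) = -4 + T*u
j = 3099 (j = 3*((-4 - 32*(-21)) + 365) = 3*((-4 + 672) + 365) = 3*(668 + 365) = 3*1033 = 3099)
(j - 2457) + 1294 = (3099 - 2457) + 1294 = 642 + 1294 = 1936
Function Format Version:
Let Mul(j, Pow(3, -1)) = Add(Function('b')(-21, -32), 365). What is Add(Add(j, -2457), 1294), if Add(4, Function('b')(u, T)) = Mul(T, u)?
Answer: 1936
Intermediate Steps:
Function('b')(u, T) = Add(-4, Mul(T, u))
j = 3099 (j = Mul(3, Add(Add(-4, Mul(-32, -21)), 365)) = Mul(3, Add(Add(-4, 672), 365)) = Mul(3, Add(668, 365)) = Mul(3, 1033) = 3099)
Add(Add(j, -2457), 1294) = Add(Add(3099, -2457), 1294) = Add(642, 1294) = 1936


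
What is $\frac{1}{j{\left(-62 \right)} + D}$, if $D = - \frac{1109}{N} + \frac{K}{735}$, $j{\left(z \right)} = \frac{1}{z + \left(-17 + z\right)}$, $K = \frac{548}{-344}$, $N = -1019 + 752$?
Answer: $\frac{88135810}{365261103} \approx 0.2413$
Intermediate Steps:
$N = -267$
$K = - \frac{137}{86}$ ($K = 548 \left(- \frac{1}{344}\right) = - \frac{137}{86} \approx -1.593$)
$j{\left(z \right)} = \frac{1}{-17 + 2 z}$
$D = \frac{23354437}{5625690}$ ($D = - \frac{1109}{-267} - \frac{137}{86 \cdot 735} = \left(-1109\right) \left(- \frac{1}{267}\right) - \frac{137}{63210} = \frac{1109}{267} - \frac{137}{63210} = \frac{23354437}{5625690} \approx 4.1514$)
$\frac{1}{j{\left(-62 \right)} + D} = \frac{1}{\frac{1}{-17 + 2 \left(-62\right)} + \frac{23354437}{5625690}} = \frac{1}{\frac{1}{-17 - 124} + \frac{23354437}{5625690}} = \frac{1}{\frac{1}{-141} + \frac{23354437}{5625690}} = \frac{1}{- \frac{1}{141} + \frac{23354437}{5625690}} = \frac{1}{\frac{365261103}{88135810}} = \frac{88135810}{365261103}$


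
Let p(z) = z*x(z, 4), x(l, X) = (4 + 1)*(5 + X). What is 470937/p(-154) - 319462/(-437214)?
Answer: -11315909881/168327390 ≈ -67.226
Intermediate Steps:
x(l, X) = 25 + 5*X (x(l, X) = 5*(5 + X) = 25 + 5*X)
p(z) = 45*z (p(z) = z*(25 + 5*4) = z*(25 + 20) = z*45 = 45*z)
470937/p(-154) - 319462/(-437214) = 470937/((45*(-154))) - 319462/(-437214) = 470937/(-6930) - 319462*(-1/437214) = 470937*(-1/6930) + 159731/218607 = -156979/2310 + 159731/218607 = -11315909881/168327390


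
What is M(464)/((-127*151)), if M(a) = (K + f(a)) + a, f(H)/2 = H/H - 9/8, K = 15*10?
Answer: -2455/76708 ≈ -0.032004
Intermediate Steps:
K = 150
f(H) = -¼ (f(H) = 2*(H/H - 9/8) = 2*(1 - 9*⅛) = 2*(1 - 9/8) = 2*(-⅛) = -¼)
M(a) = 599/4 + a (M(a) = (150 - ¼) + a = 599/4 + a)
M(464)/((-127*151)) = (599/4 + 464)/((-127*151)) = (2455/4)/(-19177) = (2455/4)*(-1/19177) = -2455/76708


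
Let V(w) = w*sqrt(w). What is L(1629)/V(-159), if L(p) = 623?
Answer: 623*I*sqrt(159)/25281 ≈ 0.31074*I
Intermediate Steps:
V(w) = w**(3/2)
L(1629)/V(-159) = 623/((-159)**(3/2)) = 623/((-159*I*sqrt(159))) = 623*(I*sqrt(159)/25281) = 623*I*sqrt(159)/25281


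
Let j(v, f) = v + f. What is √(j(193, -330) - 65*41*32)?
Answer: I*√85417 ≈ 292.26*I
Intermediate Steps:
j(v, f) = f + v
√(j(193, -330) - 65*41*32) = √((-330 + 193) - 65*41*32) = √(-137 - 2665*32) = √(-137 - 85280) = √(-85417) = I*√85417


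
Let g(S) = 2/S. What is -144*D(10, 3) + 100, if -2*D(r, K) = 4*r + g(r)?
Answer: 14972/5 ≈ 2994.4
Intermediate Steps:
D(r, K) = -1/r - 2*r (D(r, K) = -(4*r + 2/r)/2 = -(2/r + 4*r)/2 = -1/r - 2*r)
-144*D(10, 3) + 100 = -144*(-1/10 - 2*10) + 100 = -144*(-1*⅒ - 20) + 100 = -144*(-⅒ - 20) + 100 = -144*(-201/10) + 100 = 14472/5 + 100 = 14972/5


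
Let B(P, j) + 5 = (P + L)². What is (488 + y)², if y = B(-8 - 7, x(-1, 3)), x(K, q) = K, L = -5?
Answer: 779689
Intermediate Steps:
B(P, j) = -5 + (-5 + P)² (B(P, j) = -5 + (P - 5)² = -5 + (-5 + P)²)
y = 395 (y = -5 + (-5 + (-8 - 7))² = -5 + (-5 - 15)² = -5 + (-20)² = -5 + 400 = 395)
(488 + y)² = (488 + 395)² = 883² = 779689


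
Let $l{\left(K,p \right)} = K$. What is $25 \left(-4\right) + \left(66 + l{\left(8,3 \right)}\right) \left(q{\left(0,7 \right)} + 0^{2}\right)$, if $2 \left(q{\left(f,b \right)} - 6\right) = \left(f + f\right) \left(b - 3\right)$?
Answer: $344$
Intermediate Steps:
$q{\left(f,b \right)} = 6 + f \left(-3 + b\right)$ ($q{\left(f,b \right)} = 6 + \frac{\left(f + f\right) \left(b - 3\right)}{2} = 6 + \frac{2 f \left(-3 + b\right)}{2} = 6 + f \left(-3 + b\right)$)
$25 \left(-4\right) + \left(66 + l{\left(8,3 \right)}\right) \left(q{\left(0,7 \right)} + 0^{2}\right) = 25 \left(-4\right) + \left(66 + 8\right) \left(\left(6 - 0 + 7 \cdot 0\right) + 0^{2}\right) = -100 + 74 \left(\left(6 + 0 + 0\right) + 0\right) = -100 + 74 \left(6 + 0\right) = -100 + 74 \cdot 6 = -100 + 444 = 344$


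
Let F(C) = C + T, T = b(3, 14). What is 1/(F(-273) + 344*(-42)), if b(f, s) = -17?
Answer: -1/14738 ≈ -6.7852e-5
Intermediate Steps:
T = -17
F(C) = -17 + C (F(C) = C - 17 = -17 + C)
1/(F(-273) + 344*(-42)) = 1/((-17 - 273) + 344*(-42)) = 1/(-290 - 14448) = 1/(-14738) = -1/14738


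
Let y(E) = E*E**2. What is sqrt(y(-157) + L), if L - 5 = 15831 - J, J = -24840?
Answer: I*sqrt(3829217) ≈ 1956.8*I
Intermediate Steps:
L = 40676 (L = 5 + (15831 - 1*(-24840)) = 5 + (15831 + 24840) = 5 + 40671 = 40676)
y(E) = E**3
sqrt(y(-157) + L) = sqrt((-157)**3 + 40676) = sqrt(-3869893 + 40676) = sqrt(-3829217) = I*sqrt(3829217)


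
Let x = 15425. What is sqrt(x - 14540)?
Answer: sqrt(885) ≈ 29.749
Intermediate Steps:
sqrt(x - 14540) = sqrt(15425 - 14540) = sqrt(885)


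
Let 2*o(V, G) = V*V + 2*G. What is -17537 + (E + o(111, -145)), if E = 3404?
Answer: -16235/2 ≈ -8117.5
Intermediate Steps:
o(V, G) = G + V²/2 (o(V, G) = (V*V + 2*G)/2 = (V² + 2*G)/2 = G + V²/2)
-17537 + (E + o(111, -145)) = -17537 + (3404 + (-145 + (½)*111²)) = -17537 + (3404 + (-145 + (½)*12321)) = -17537 + (3404 + (-145 + 12321/2)) = -17537 + (3404 + 12031/2) = -17537 + 18839/2 = -16235/2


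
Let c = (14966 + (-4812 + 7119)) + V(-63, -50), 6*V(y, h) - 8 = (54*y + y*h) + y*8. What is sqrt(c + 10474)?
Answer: sqrt(248601)/3 ≈ 166.20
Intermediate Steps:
V(y, h) = 4/3 + 31*y/3 + h*y/6 (V(y, h) = 4/3 + ((54*y + y*h) + y*8)/6 = 4/3 + ((54*y + h*y) + 8*y)/6 = 4/3 + (62*y + h*y)/6 = 4/3 + (31*y/3 + h*y/6) = 4/3 + 31*y/3 + h*y/6)
c = 51445/3 (c = (14966 + (-4812 + 7119)) + (4/3 + (31/3)*(-63) + (1/6)*(-50)*(-63)) = (14966 + 2307) + (4/3 - 651 + 525) = 17273 - 374/3 = 51445/3 ≈ 17148.)
sqrt(c + 10474) = sqrt(51445/3 + 10474) = sqrt(82867/3) = sqrt(248601)/3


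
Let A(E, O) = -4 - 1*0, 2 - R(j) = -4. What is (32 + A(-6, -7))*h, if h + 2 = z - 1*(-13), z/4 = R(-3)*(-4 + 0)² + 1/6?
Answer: 33236/3 ≈ 11079.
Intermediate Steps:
R(j) = 6 (R(j) = 2 - 1*(-4) = 2 + 4 = 6)
A(E, O) = -4 (A(E, O) = -4 + 0 = -4)
z = 1154/3 (z = 4*(6*(-4 + 0)² + 1/6) = 4*(6*(-4)² + ⅙) = 4*(6*16 + ⅙) = 4*(96 + ⅙) = 4*(577/6) = 1154/3 ≈ 384.67)
h = 1187/3 (h = -2 + (1154/3 - 1*(-13)) = -2 + (1154/3 + 13) = -2 + 1193/3 = 1187/3 ≈ 395.67)
(32 + A(-6, -7))*h = (32 - 4)*(1187/3) = 28*(1187/3) = 33236/3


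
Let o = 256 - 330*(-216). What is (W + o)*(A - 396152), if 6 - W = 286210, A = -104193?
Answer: 107408060460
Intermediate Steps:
o = 71536 (o = 256 + 71280 = 71536)
W = -286204 (W = 6 - 1*286210 = 6 - 286210 = -286204)
(W + o)*(A - 396152) = (-286204 + 71536)*(-104193 - 396152) = -214668*(-500345) = 107408060460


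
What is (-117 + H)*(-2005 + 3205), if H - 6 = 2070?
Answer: 2350800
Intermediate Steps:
H = 2076 (H = 6 + 2070 = 2076)
(-117 + H)*(-2005 + 3205) = (-117 + 2076)*(-2005 + 3205) = 1959*1200 = 2350800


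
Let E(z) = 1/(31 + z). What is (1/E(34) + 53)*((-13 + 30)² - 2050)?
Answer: -207798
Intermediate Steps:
(1/E(34) + 53)*((-13 + 30)² - 2050) = (1/(1/(31 + 34)) + 53)*((-13 + 30)² - 2050) = (1/(1/65) + 53)*(17² - 2050) = (1/(1/65) + 53)*(289 - 2050) = (65 + 53)*(-1761) = 118*(-1761) = -207798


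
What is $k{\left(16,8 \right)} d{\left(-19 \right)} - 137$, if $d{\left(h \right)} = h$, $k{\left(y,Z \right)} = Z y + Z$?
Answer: $-2721$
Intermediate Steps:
$k{\left(y,Z \right)} = Z + Z y$
$k{\left(16,8 \right)} d{\left(-19 \right)} - 137 = 8 \left(1 + 16\right) \left(-19\right) - 137 = 8 \cdot 17 \left(-19\right) - 137 = 136 \left(-19\right) - 137 = -2584 - 137 = -2721$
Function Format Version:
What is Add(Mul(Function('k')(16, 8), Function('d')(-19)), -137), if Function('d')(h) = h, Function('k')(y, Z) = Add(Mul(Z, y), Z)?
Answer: -2721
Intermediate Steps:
Function('k')(y, Z) = Add(Z, Mul(Z, y))
Add(Mul(Function('k')(16, 8), Function('d')(-19)), -137) = Add(Mul(Mul(8, Add(1, 16)), -19), -137) = Add(Mul(Mul(8, 17), -19), -137) = Add(Mul(136, -19), -137) = Add(-2584, -137) = -2721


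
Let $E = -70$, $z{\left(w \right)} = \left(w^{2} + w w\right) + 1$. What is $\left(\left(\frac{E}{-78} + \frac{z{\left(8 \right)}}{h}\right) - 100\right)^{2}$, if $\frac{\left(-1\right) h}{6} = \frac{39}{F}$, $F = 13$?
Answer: $\frac{7634169}{676} \approx 11293.0$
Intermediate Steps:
$z{\left(w \right)} = 1 + 2 w^{2}$ ($z{\left(w \right)} = \left(w^{2} + w^{2}\right) + 1 = 2 w^{2} + 1 = 1 + 2 w^{2}$)
$h = -18$ ($h = - 6 \cdot \frac{39}{13} = - 6 \cdot 39 \cdot \frac{1}{13} = \left(-6\right) 3 = -18$)
$\left(\left(\frac{E}{-78} + \frac{z{\left(8 \right)}}{h}\right) - 100\right)^{2} = \left(\left(- \frac{70}{-78} + \frac{1 + 2 \cdot 8^{2}}{-18}\right) - 100\right)^{2} = \left(\left(\left(-70\right) \left(- \frac{1}{78}\right) + \left(1 + 2 \cdot 64\right) \left(- \frac{1}{18}\right)\right) - 100\right)^{2} = \left(\left(\frac{35}{39} + \left(1 + 128\right) \left(- \frac{1}{18}\right)\right) - 100\right)^{2} = \left(\left(\frac{35}{39} + 129 \left(- \frac{1}{18}\right)\right) - 100\right)^{2} = \left(\left(\frac{35}{39} - \frac{43}{6}\right) - 100\right)^{2} = \left(- \frac{163}{26} - 100\right)^{2} = \left(- \frac{2763}{26}\right)^{2} = \frac{7634169}{676}$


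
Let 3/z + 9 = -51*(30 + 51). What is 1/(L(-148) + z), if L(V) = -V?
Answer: 1380/204239 ≈ 0.0067568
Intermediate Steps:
z = -1/1380 (z = 3/(-9 - 51*(30 + 51)) = 3/(-9 - 51*81) = 3/(-9 - 4131) = 3/(-4140) = 3*(-1/4140) = -1/1380 ≈ -0.00072464)
1/(L(-148) + z) = 1/(-1*(-148) - 1/1380) = 1/(148 - 1/1380) = 1/(204239/1380) = 1380/204239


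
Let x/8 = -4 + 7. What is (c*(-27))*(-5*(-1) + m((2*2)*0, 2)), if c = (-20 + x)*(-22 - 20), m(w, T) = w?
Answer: 22680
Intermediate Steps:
x = 24 (x = 8*(-4 + 7) = 8*3 = 24)
c = -168 (c = (-20 + 24)*(-22 - 20) = 4*(-42) = -168)
(c*(-27))*(-5*(-1) + m((2*2)*0, 2)) = (-168*(-27))*(-5*(-1) + (2*2)*0) = 4536*(5 + 4*0) = 4536*(5 + 0) = 4536*5 = 22680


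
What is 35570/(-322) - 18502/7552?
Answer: -68645571/607936 ≈ -112.92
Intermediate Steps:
35570/(-322) - 18502/7552 = 35570*(-1/322) - 18502*1/7552 = -17785/161 - 9251/3776 = -68645571/607936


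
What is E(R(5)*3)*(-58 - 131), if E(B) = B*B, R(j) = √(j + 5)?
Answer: -17010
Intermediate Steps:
R(j) = √(5 + j)
E(B) = B²
E(R(5)*3)*(-58 - 131) = (√(5 + 5)*3)²*(-58 - 131) = (√10*3)²*(-189) = (3*√10)²*(-189) = 90*(-189) = -17010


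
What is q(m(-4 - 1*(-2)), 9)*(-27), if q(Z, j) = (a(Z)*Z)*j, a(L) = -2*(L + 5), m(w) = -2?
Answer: -2916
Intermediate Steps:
a(L) = -10 - 2*L (a(L) = -2*(5 + L) = -10 - 2*L)
q(Z, j) = Z*j*(-10 - 2*Z) (q(Z, j) = ((-10 - 2*Z)*Z)*j = (Z*(-10 - 2*Z))*j = Z*j*(-10 - 2*Z))
q(m(-4 - 1*(-2)), 9)*(-27) = -2*(-2)*9*(5 - 2)*(-27) = -2*(-2)*9*3*(-27) = 108*(-27) = -2916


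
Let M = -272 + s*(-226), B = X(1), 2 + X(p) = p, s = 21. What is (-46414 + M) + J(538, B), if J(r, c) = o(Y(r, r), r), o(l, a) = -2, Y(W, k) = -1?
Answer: -51434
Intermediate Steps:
X(p) = -2 + p
B = -1 (B = -2 + 1 = -1)
J(r, c) = -2
M = -5018 (M = -272 + 21*(-226) = -272 - 4746 = -5018)
(-46414 + M) + J(538, B) = (-46414 - 5018) - 2 = -51432 - 2 = -51434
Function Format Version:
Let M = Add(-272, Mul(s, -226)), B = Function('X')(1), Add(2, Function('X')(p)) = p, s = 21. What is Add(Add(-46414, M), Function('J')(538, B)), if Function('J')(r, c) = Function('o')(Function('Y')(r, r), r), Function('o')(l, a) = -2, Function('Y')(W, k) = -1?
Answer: -51434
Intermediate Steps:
Function('X')(p) = Add(-2, p)
B = -1 (B = Add(-2, 1) = -1)
Function('J')(r, c) = -2
M = -5018 (M = Add(-272, Mul(21, -226)) = Add(-272, -4746) = -5018)
Add(Add(-46414, M), Function('J')(538, B)) = Add(Add(-46414, -5018), -2) = Add(-51432, -2) = -51434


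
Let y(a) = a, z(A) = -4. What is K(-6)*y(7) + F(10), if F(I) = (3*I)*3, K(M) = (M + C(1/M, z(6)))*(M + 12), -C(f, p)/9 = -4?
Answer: 1350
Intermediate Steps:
C(f, p) = 36 (C(f, p) = -9*(-4) = 36)
K(M) = (12 + M)*(36 + M) (K(M) = (M + 36)*(M + 12) = (36 + M)*(12 + M) = (12 + M)*(36 + M))
F(I) = 9*I
K(-6)*y(7) + F(10) = (432 + (-6)² + 48*(-6))*7 + 9*10 = (432 + 36 - 288)*7 + 90 = 180*7 + 90 = 1260 + 90 = 1350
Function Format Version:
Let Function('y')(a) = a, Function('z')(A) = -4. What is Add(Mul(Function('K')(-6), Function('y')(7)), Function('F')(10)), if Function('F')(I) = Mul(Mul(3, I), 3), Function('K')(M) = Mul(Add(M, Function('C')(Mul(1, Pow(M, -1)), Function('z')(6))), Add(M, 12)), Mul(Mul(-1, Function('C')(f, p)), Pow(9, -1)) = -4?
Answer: 1350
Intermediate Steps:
Function('C')(f, p) = 36 (Function('C')(f, p) = Mul(-9, -4) = 36)
Function('K')(M) = Mul(Add(12, M), Add(36, M)) (Function('K')(M) = Mul(Add(M, 36), Add(M, 12)) = Mul(Add(36, M), Add(12, M)) = Mul(Add(12, M), Add(36, M)))
Function('F')(I) = Mul(9, I)
Add(Mul(Function('K')(-6), Function('y')(7)), Function('F')(10)) = Add(Mul(Add(432, Pow(-6, 2), Mul(48, -6)), 7), Mul(9, 10)) = Add(Mul(Add(432, 36, -288), 7), 90) = Add(Mul(180, 7), 90) = Add(1260, 90) = 1350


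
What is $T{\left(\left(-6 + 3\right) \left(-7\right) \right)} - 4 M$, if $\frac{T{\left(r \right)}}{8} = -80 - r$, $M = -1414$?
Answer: $4848$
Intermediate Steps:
$T{\left(r \right)} = -640 - 8 r$ ($T{\left(r \right)} = 8 \left(-80 - r\right) = -640 - 8 r$)
$T{\left(\left(-6 + 3\right) \left(-7\right) \right)} - 4 M = \left(-640 - 8 \left(-6 + 3\right) \left(-7\right)\right) - -5656 = \left(-640 - 8 \left(\left(-3\right) \left(-7\right)\right)\right) + 5656 = \left(-640 - 168\right) + 5656 = -808 + 5656 = 4848$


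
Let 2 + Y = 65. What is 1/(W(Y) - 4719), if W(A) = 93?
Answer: -1/4626 ≈ -0.00021617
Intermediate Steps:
Y = 63 (Y = -2 + 65 = 63)
1/(W(Y) - 4719) = 1/(93 - 4719) = 1/(-4626) = -1/4626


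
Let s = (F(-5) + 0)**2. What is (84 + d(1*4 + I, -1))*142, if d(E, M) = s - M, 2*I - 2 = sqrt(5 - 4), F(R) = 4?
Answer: 14342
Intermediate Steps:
I = 3/2 (I = 1 + sqrt(5 - 4)/2 = 1 + sqrt(1)/2 = 1 + (1/2)*1 = 1 + 1/2 = 3/2 ≈ 1.5000)
s = 16 (s = (4 + 0)**2 = 4**2 = 16)
d(E, M) = 16 - M
(84 + d(1*4 + I, -1))*142 = (84 + (16 - 1*(-1)))*142 = (84 + (16 + 1))*142 = (84 + 17)*142 = 101*142 = 14342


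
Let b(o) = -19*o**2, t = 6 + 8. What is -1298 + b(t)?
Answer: -5022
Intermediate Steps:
t = 14
-1298 + b(t) = -1298 - 19*14**2 = -1298 - 19*196 = -1298 - 3724 = -5022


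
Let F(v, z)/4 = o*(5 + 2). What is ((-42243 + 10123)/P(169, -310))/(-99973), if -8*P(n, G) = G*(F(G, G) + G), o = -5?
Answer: -12848/697311675 ≈ -1.8425e-5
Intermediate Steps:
F(v, z) = -140 (F(v, z) = 4*(-5*(5 + 2)) = 4*(-5*7) = 4*(-35) = -140)
P(n, G) = -G*(-140 + G)/8
((-42243 + 10123)/P(169, -310))/(-99973) = ((-42243 + 10123)/(((⅛)*(-310)*(140 - 1*(-310)))))/(-99973) = -32120*(-4/(155*(140 + 310)))*(-1/99973) = -32120/((⅛)*(-310)*450)*(-1/99973) = -32120/(-34875/2)*(-1/99973) = -32120*(-2/34875)*(-1/99973) = (12848/6975)*(-1/99973) = -12848/697311675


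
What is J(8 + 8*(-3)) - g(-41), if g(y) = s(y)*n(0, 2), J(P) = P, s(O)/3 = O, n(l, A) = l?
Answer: -16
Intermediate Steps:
s(O) = 3*O
g(y) = 0 (g(y) = (3*y)*0 = 0)
J(8 + 8*(-3)) - g(-41) = (8 + 8*(-3)) - 1*0 = (8 - 24) + 0 = -16 + 0 = -16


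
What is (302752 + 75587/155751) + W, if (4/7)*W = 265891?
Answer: 478505533343/623004 ≈ 7.6806e+5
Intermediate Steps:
W = 1861237/4 (W = (7/4)*265891 = 1861237/4 ≈ 4.6531e+5)
(302752 + 75587/155751) + W = (302752 + 75587/155751) + 1861237/4 = 47154002339/155751 + 1861237/4 = 478505533343/623004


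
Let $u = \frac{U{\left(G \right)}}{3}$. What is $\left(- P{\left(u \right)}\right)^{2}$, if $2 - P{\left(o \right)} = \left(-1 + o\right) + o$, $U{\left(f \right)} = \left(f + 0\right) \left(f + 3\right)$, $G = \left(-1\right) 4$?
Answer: $\frac{1}{9} \approx 0.11111$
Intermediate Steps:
$G = -4$
$U{\left(f \right)} = f \left(3 + f\right)$
$u = \frac{4}{3}$ ($u = \frac{\left(-4\right) \left(3 - 4\right)}{3} = \left(-4\right) \left(-1\right) \frac{1}{3} = 4 \cdot \frac{1}{3} = \frac{4}{3} \approx 1.3333$)
$P{\left(o \right)} = 3 - 2 o$ ($P{\left(o \right)} = 2 - \left(\left(-1 + o\right) + o\right) = 2 - \left(-1 + 2 o\right) = 3 - 2 o$)
$\left(- P{\left(u \right)}\right)^{2} = \left(- (3 - \frac{8}{3})\right)^{2} = \left(\left(-1\right) \frac{1}{3}\right)^{2} = \left(- \frac{1}{3}\right)^{2} = \frac{1}{9}$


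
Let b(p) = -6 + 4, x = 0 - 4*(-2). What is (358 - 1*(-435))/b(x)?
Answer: -793/2 ≈ -396.50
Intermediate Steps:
x = 8 (x = 0 + 8 = 8)
b(p) = -2
(358 - 1*(-435))/b(x) = (358 - 1*(-435))/(-2) = (358 + 435)*(-½) = 793*(-½) = -793/2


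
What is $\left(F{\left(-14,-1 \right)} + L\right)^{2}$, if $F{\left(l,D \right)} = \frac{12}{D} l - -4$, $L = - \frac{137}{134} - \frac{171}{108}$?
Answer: $\frac{18548533249}{646416} \approx 28694.0$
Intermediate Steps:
$L = - \frac{2095}{804}$ ($L = \left(-137\right) \frac{1}{134} - \frac{19}{12} = - \frac{137}{134} - \frac{19}{12} = - \frac{2095}{804} \approx -2.6057$)
$F{\left(l,D \right)} = 4 + \frac{12 l}{D}$ ($F{\left(l,D \right)} = \frac{12 l}{D} + 4 = 4 + \frac{12 l}{D}$)
$\left(F{\left(-14,-1 \right)} + L\right)^{2} = \left(\left(4 + 12 \left(-14\right) \frac{1}{-1}\right) - \frac{2095}{804}\right)^{2} = \left(\left(4 + 12 \left(-14\right) \left(-1\right)\right) - \frac{2095}{804}\right)^{2} = \left(\left(4 + 168\right) - \frac{2095}{804}\right)^{2} = \left(172 - \frac{2095}{804}\right)^{2} = \left(\frac{136193}{804}\right)^{2} = \frac{18548533249}{646416}$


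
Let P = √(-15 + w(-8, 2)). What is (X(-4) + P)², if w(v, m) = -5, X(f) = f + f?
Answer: 44 - 32*I*√5 ≈ 44.0 - 71.554*I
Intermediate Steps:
X(f) = 2*f
P = 2*I*√5 (P = √(-15 - 5) = √(-20) = 2*I*√5 ≈ 4.4721*I)
(X(-4) + P)² = (2*(-4) + 2*I*√5)² = (-8 + 2*I*√5)²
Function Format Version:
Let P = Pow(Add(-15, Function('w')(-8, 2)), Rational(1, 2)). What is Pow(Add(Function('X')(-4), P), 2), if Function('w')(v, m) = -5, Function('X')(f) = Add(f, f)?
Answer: Add(44, Mul(-32, I, Pow(5, Rational(1, 2)))) ≈ Add(44.000, Mul(-71.554, I))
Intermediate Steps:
Function('X')(f) = Mul(2, f)
P = Mul(2, I, Pow(5, Rational(1, 2))) (P = Pow(Add(-15, -5), Rational(1, 2)) = Pow(-20, Rational(1, 2)) = Mul(2, I, Pow(5, Rational(1, 2))) ≈ Mul(4.4721, I))
Pow(Add(Function('X')(-4), P), 2) = Pow(Add(Mul(2, -4), Mul(2, I, Pow(5, Rational(1, 2)))), 2) = Pow(Add(-8, Mul(2, I, Pow(5, Rational(1, 2)))), 2)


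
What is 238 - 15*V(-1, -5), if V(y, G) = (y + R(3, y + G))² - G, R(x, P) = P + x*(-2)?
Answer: -2372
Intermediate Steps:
R(x, P) = P - 2*x
V(y, G) = (-6 + G + 2*y)² - G (V(y, G) = (y + ((y + G) - 2*3))² - G = (y + ((G + y) - 6))² - G = (y + (-6 + G + y))² - G = (-6 + G + 2*y)² - G)
238 - 15*V(-1, -5) = 238 - 15*((-6 - 5 + 2*(-1))² - 1*(-5)) = 238 - 15*((-6 - 5 - 2)² + 5) = 238 - 15*((-13)² + 5) = 238 - 15*(169 + 5) = 238 - 15*174 = 238 - 1*2610 = 238 - 2610 = -2372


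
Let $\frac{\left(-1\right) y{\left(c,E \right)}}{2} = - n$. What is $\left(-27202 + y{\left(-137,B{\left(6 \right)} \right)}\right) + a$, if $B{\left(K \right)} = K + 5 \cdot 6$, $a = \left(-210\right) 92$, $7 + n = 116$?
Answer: $-46304$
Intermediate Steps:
$n = 109$ ($n = -7 + 116 = 109$)
$a = -19320$
$B{\left(K \right)} = 30 + K$ ($B{\left(K \right)} = K + 30 = 30 + K$)
$y{\left(c,E \right)} = 218$ ($y{\left(c,E \right)} = - 2 \left(\left(-1\right) 109\right) = \left(-2\right) \left(-109\right) = 218$)
$\left(-27202 + y{\left(-137,B{\left(6 \right)} \right)}\right) + a = \left(-27202 + 218\right) - 19320 = -26984 - 19320 = -46304$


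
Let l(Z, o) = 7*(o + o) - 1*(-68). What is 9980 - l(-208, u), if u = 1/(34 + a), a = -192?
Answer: 783055/79 ≈ 9912.1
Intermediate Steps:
u = -1/158 (u = 1/(34 - 192) = 1/(-158) = -1/158 ≈ -0.0063291)
l(Z, o) = 68 + 14*o (l(Z, o) = 7*(2*o) + 68 = 14*o + 68 = 68 + 14*o)
9980 - l(-208, u) = 9980 - (68 + 14*(-1/158)) = 9980 - (68 - 7/79) = 9980 - 1*5365/79 = 9980 - 5365/79 = 783055/79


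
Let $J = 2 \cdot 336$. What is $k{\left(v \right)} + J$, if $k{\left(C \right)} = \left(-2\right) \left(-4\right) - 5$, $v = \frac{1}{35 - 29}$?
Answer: $675$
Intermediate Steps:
$v = \frac{1}{6} \approx 0.16667$
$k{\left(C \right)} = 3$ ($k{\left(C \right)} = 8 - 5 = 3$)
$J = 672$
$k{\left(v \right)} + J = 3 + 672 = 675$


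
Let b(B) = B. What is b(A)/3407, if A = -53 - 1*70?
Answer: -123/3407 ≈ -0.036102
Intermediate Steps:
A = -123 (A = -53 - 70 = -123)
b(A)/3407 = -123/3407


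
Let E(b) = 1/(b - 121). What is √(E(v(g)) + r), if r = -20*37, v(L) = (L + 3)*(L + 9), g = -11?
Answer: I*√8158605/105 ≈ 27.203*I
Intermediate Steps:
v(L) = (3 + L)*(9 + L)
E(b) = 1/(-121 + b)
r = -740
√(E(v(g)) + r) = √(1/(-121 + (27 + (-11)² + 12*(-11))) - 740) = √(1/(-121 + (27 + 121 - 132)) - 740) = √(1/(-121 + 16) - 740) = √(1/(-105) - 740) = √(-1/105 - 740) = √(-77701/105) = I*√8158605/105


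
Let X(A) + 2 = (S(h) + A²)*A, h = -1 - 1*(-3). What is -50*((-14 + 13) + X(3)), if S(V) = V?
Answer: -1500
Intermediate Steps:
h = 2 (h = -1 + 3 = 2)
X(A) = -2 + A*(2 + A²) (X(A) = -2 + (2 + A²)*A = -2 + A*(2 + A²))
-50*((-14 + 13) + X(3)) = -50*((-14 + 13) + (-2 + 3³ + 2*3)) = -50*(-1 + (-2 + 27 + 6)) = -50*(-1 + 31) = -50*30 = -1500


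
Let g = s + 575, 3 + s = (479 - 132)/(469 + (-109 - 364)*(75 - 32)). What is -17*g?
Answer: -193209981/19870 ≈ -9723.7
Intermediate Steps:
s = -59957/19870 (s = -3 + (479 - 132)/(469 + (-109 - 364)*(75 - 32)) = -3 + 347/(469 - 473*43) = -3 + 347/(469 - 20339) = -3 + 347/(-19870) = -3 + 347*(-1/19870) = -3 - 347/19870 = -59957/19870 ≈ -3.0175)
g = 11365293/19870 (g = -59957/19870 + 575 = 11365293/19870 ≈ 571.98)
-17*g = -17*11365293/19870 = -193209981/19870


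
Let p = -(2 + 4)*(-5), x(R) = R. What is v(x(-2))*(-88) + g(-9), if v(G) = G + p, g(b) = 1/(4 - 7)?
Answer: -7393/3 ≈ -2464.3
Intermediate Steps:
g(b) = -⅓ (g(b) = 1/(-3) = -⅓)
p = 30 (p = -1*6*(-5) = -6*(-5) = 30)
v(G) = 30 + G (v(G) = G + 30 = 30 + G)
v(x(-2))*(-88) + g(-9) = (30 - 2)*(-88) - ⅓ = 28*(-88) - ⅓ = -2464 - ⅓ = -7393/3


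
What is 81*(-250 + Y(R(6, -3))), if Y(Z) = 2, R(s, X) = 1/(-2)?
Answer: -20088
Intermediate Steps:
R(s, X) = -1/2 (R(s, X) = 1*(-1/2) = -1/2)
81*(-250 + Y(R(6, -3))) = 81*(-250 + 2) = 81*(-248) = -20088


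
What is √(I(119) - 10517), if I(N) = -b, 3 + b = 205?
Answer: 3*I*√1191 ≈ 103.53*I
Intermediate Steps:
b = 202 (b = -3 + 205 = 202)
I(N) = -202 (I(N) = -1*202 = -202)
√(I(119) - 10517) = √(-202 - 10517) = √(-10719) = 3*I*√1191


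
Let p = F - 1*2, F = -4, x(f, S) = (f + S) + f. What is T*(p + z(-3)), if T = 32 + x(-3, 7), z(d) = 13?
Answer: 231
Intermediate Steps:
x(f, S) = S + 2*f (x(f, S) = (S + f) + f = S + 2*f)
p = -6 (p = -4 - 1*2 = -4 - 2 = -6)
T = 33 (T = 32 + (7 + 2*(-3)) = 32 + (7 - 6) = 32 + 1 = 33)
T*(p + z(-3)) = 33*(-6 + 13) = 33*7 = 231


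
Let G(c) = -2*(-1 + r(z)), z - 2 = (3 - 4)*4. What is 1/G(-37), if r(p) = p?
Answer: 1/6 ≈ 0.16667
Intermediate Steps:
z = -2 (z = 2 + (3 - 4)*4 = 2 - 1*4 = 2 - 4 = -2)
G(c) = 6 (G(c) = -2*(-1 - 2) = -2*(-3) = 6)
1/G(-37) = 1/6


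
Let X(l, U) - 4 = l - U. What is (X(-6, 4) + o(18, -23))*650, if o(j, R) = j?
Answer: 7800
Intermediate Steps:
X(l, U) = 4 + l - U (X(l, U) = 4 + (l - U) = 4 + l - U)
(X(-6, 4) + o(18, -23))*650 = ((4 - 6 - 1*4) + 18)*650 = ((4 - 6 - 4) + 18)*650 = (-6 + 18)*650 = 12*650 = 7800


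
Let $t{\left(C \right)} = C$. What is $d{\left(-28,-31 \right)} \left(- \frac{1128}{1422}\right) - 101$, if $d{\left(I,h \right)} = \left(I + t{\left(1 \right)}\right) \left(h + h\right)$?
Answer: $- \frac{112883}{79} \approx -1428.9$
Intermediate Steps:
$d{\left(I,h \right)} = 2 h \left(1 + I\right)$ ($d{\left(I,h \right)} = \left(I + 1\right) \left(h + h\right) = \left(1 + I\right) 2 h = 2 h \left(1 + I\right)$)
$d{\left(-28,-31 \right)} \left(- \frac{1128}{1422}\right) - 101 = 2 \left(-31\right) \left(1 - 28\right) \left(- \frac{1128}{1422}\right) - 101 = 2 \left(-31\right) \left(-27\right) \left(\left(-1128\right) \frac{1}{1422}\right) - 101 = 1674 \left(- \frac{188}{237}\right) - 101 = - \frac{104904}{79} - 101 = - \frac{112883}{79}$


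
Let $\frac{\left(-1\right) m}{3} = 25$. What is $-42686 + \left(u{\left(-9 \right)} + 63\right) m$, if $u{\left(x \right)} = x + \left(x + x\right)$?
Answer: $-45386$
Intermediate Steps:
$m = -75$ ($m = \left(-3\right) 25 = -75$)
$u{\left(x \right)} = 3 x$ ($u{\left(x \right)} = x + 2 x = 3 x$)
$-42686 + \left(u{\left(-9 \right)} + 63\right) m = -42686 + \left(3 \left(-9\right) + 63\right) \left(-75\right) = -42686 + \left(-27 + 63\right) \left(-75\right) = -42686 + 36 \left(-75\right) = -42686 - 2700 = -45386$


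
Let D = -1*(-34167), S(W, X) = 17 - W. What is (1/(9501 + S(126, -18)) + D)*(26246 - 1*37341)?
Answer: -3560346279175/9392 ≈ -3.7908e+8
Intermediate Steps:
D = 34167
(1/(9501 + S(126, -18)) + D)*(26246 - 1*37341) = (1/(9501 + (17 - 1*126)) + 34167)*(26246 - 1*37341) = (1/(9501 + (17 - 126)) + 34167)*(26246 - 37341) = (1/(9501 - 109) + 34167)*(-11095) = (1/9392 + 34167)*(-11095) = (320896465/9392)*(-11095) = -3560346279175/9392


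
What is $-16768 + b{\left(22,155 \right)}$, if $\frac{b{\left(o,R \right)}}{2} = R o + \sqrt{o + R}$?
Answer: $-9948 + 2 \sqrt{177} \approx -9921.4$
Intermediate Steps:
$b{\left(o,R \right)} = 2 \sqrt{R + o} + 2 R o$ ($b{\left(o,R \right)} = 2 \left(R o + \sqrt{o + R}\right) = 2 \left(R o + \sqrt{R + o}\right) = 2 \left(\sqrt{R + o} + R o\right) = 2 \sqrt{R + o} + 2 R o$)
$-16768 + b{\left(22,155 \right)} = -16768 + \left(2 \sqrt{155 + 22} + 2 \cdot 155 \cdot 22\right) = -16768 + \left(2 \sqrt{177} + 6820\right) = -16768 + \left(6820 + 2 \sqrt{177}\right) = -9948 + 2 \sqrt{177}$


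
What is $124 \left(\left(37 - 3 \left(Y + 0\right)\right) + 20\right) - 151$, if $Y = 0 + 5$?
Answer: $5057$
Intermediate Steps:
$Y = 5$
$124 \left(\left(37 - 3 \left(Y + 0\right)\right) + 20\right) - 151 = 124 \left(\left(37 - 3 \left(5 + 0\right)\right) + 20\right) - 151 = 124 \left(\left(37 - 15\right) + 20\right) - 151 = 124 \left(22 + 20\right) - 151 = 124 \cdot 42 - 151 = 5208 - 151 = 5057$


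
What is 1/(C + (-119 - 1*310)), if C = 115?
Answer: -1/314 ≈ -0.0031847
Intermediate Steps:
1/(C + (-119 - 1*310)) = 1/(115 + (-119 - 1*310)) = 1/(115 + (-119 - 310)) = 1/(115 - 429) = 1/(-314) = -1/314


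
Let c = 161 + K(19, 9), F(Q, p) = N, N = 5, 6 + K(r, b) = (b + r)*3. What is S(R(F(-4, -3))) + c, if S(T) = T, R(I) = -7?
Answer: 232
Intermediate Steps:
K(r, b) = -6 + 3*b + 3*r (K(r, b) = -6 + (b + r)*3 = -6 + (3*b + 3*r) = -6 + 3*b + 3*r)
F(Q, p) = 5
c = 239 (c = 161 + (-6 + 3*9 + 3*19) = 161 + (-6 + 27 + 57) = 161 + 78 = 239)
S(R(F(-4, -3))) + c = -7 + 239 = 232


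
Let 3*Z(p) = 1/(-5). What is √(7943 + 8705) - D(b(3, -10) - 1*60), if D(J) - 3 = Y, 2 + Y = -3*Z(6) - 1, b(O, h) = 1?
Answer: -⅕ + 2*√4162 ≈ 128.83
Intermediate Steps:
Z(p) = -1/15 (Z(p) = (⅓)/(-5) = (⅓)*(-⅕) = -1/15)
Y = -14/5 (Y = -2 + (-3*(-1/15) - 1) = -2 + (⅕ - 1) = -2 - ⅘ = -14/5 ≈ -2.8000)
D(J) = ⅕ (D(J) = 3 - 14/5 = ⅕)
√(7943 + 8705) - D(b(3, -10) - 1*60) = √(7943 + 8705) - 1*⅕ = √16648 - ⅕ = 2*√4162 - ⅕ = -⅕ + 2*√4162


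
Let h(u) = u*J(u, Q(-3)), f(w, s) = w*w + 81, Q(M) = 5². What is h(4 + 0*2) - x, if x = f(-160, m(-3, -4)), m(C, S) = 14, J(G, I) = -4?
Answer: -25697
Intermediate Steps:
Q(M) = 25
f(w, s) = 81 + w² (f(w, s) = w² + 81 = 81 + w²)
x = 25681 (x = 81 + (-160)² = 81 + 25600 = 25681)
h(u) = -4*u (h(u) = u*(-4) = -4*u)
h(4 + 0*2) - x = -4*(4 + 0*2) - 1*25681 = -4*(4 + 0) - 25681 = -4*4 - 25681 = -16 - 25681 = -25697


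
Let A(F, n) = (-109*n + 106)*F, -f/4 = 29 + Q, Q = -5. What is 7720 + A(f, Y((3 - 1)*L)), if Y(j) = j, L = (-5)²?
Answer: 520744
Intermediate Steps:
L = 25
f = -96 (f = -4*(29 - 5) = -4*24 = -96)
A(F, n) = F*(106 - 109*n) (A(F, n) = (106 - 109*n)*F = F*(106 - 109*n))
7720 + A(f, Y((3 - 1)*L)) = 7720 - 96*(106 - 109*(3 - 1)*25) = 7720 - 96*(106 - 218*25) = 7720 - 96*(106 - 109*50) = 7720 - 96*(106 - 5450) = 7720 - 96*(-5344) = 7720 + 513024 = 520744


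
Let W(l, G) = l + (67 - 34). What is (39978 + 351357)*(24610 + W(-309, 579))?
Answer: 9522745890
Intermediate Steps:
W(l, G) = 33 + l (W(l, G) = l + 33 = 33 + l)
(39978 + 351357)*(24610 + W(-309, 579)) = (39978 + 351357)*(24610 + (33 - 309)) = 391335*(24610 - 276) = 391335*24334 = 9522745890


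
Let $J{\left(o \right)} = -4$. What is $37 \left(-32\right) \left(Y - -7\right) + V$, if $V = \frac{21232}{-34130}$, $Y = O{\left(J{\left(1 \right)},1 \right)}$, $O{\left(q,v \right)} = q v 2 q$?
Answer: $- \frac{788004056}{17065} \approx -46177.0$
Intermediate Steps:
$O{\left(q,v \right)} = 2 v q^{2}$ ($O{\left(q,v \right)} = 2 q v q = 2 v q^{2}$)
$Y = 32$ ($Y = 2 \cdot 1 \left(-4\right)^{2} = 2 \cdot 1 \cdot 16 = 32$)
$V = - \frac{10616}{17065}$ ($V = 21232 \left(- \frac{1}{34130}\right) = - \frac{10616}{17065} \approx -0.62209$)
$37 \left(-32\right) \left(Y - -7\right) + V = 37 \left(-32\right) \left(32 - -7\right) - \frac{10616}{17065} = - 1184 \left(32 + 7\right) - \frac{10616}{17065} = \left(-1184\right) 39 - \frac{10616}{17065} = -46176 - \frac{10616}{17065} = - \frac{788004056}{17065}$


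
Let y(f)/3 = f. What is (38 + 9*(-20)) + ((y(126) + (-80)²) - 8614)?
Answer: -1978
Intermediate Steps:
y(f) = 3*f
(38 + 9*(-20)) + ((y(126) + (-80)²) - 8614) = (38 + 9*(-20)) + ((3*126 + (-80)²) - 8614) = (38 - 180) + ((378 + 6400) - 8614) = -142 + (6778 - 8614) = -142 - 1836 = -1978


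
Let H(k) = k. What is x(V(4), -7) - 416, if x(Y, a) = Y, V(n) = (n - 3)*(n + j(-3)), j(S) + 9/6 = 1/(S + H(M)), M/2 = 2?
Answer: -825/2 ≈ -412.50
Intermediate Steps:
M = 4 (M = 2*2 = 4)
j(S) = -3/2 + 1/(4 + S) (j(S) = -3/2 + 1/(S + 4) = -3/2 + 1/(4 + S))
V(n) = (-3 + n)*(-½ + n) (V(n) = (n - 3)*(n + (-10 - 3*(-3))/(2*(4 - 3))) = (-3 + n)*(n + (½)*(-10 + 9)/1) = (-3 + n)*(n + (½)*1*(-1)) = (-3 + n)*(n - ½) = (-3 + n)*(-½ + n))
x(V(4), -7) - 416 = (3/2 + 4² - 7/2*4) - 416 = (3/2 + 16 - 14) - 416 = 7/2 - 416 = -825/2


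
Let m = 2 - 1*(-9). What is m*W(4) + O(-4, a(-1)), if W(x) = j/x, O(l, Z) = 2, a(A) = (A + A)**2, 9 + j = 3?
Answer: -29/2 ≈ -14.500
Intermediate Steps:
j = -6 (j = -9 + 3 = -6)
a(A) = 4*A**2 (a(A) = (2*A)**2 = 4*A**2)
W(x) = -6/x
m = 11 (m = 2 + 9 = 11)
m*W(4) + O(-4, a(-1)) = 11*(-6/4) + 2 = 11*(-6*1/4) + 2 = 11*(-3/2) + 2 = -33/2 + 2 = -29/2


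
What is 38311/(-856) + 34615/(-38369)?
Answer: -1499585199/32843864 ≈ -45.658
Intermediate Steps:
38311/(-856) + 34615/(-38369) = 38311*(-1/856) + 34615*(-1/38369) = -38311/856 - 34615/38369 = -1499585199/32843864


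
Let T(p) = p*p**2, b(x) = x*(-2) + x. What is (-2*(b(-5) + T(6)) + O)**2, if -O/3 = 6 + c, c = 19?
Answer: 267289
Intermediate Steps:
b(x) = -x (b(x) = -2*x + x = -x)
T(p) = p**3
O = -75 (O = -3*(6 + 19) = -3*25 = -75)
(-2*(b(-5) + T(6)) + O)**2 = (-2*(-1*(-5) + 6**3) - 75)**2 = (-2*(5 + 216) - 75)**2 = (-2*221 - 75)**2 = (-442 - 75)**2 = (-517)**2 = 267289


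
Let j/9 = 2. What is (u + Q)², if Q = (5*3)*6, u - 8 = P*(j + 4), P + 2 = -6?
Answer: 6084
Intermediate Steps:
P = -8 (P = -2 - 6 = -8)
j = 18 (j = 9*2 = 18)
u = -168 (u = 8 - 8*(18 + 4) = 8 - 8*22 = 8 - 176 = -168)
Q = 90 (Q = 15*6 = 90)
(u + Q)² = (-168 + 90)² = (-78)² = 6084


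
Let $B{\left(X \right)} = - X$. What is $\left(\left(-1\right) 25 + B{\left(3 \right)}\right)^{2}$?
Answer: $784$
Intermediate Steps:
$\left(\left(-1\right) 25 + B{\left(3 \right)}\right)^{2} = \left(\left(-1\right) 25 - 3\right)^{2} = \left(-25 - 3\right)^{2} = \left(-28\right)^{2} = 784$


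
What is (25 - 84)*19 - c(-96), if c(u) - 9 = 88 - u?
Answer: -1314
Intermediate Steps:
c(u) = 97 - u (c(u) = 9 + (88 - u) = 97 - u)
(25 - 84)*19 - c(-96) = (25 - 84)*19 - (97 - 1*(-96)) = -59*19 - (97 + 96) = -1121 - 1*193 = -1121 - 193 = -1314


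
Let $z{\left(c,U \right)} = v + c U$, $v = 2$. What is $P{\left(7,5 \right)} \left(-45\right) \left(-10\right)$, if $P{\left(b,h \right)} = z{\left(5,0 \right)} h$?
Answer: $4500$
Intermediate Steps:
$z{\left(c,U \right)} = 2 + U c$ ($z{\left(c,U \right)} = 2 + c U = 2 + U c$)
$P{\left(b,h \right)} = 2 h$ ($P{\left(b,h \right)} = \left(2 + 0 \cdot 5\right) h = \left(2 + 0\right) h = 2 h$)
$P{\left(7,5 \right)} \left(-45\right) \left(-10\right) = 2 \cdot 5 \left(-45\right) \left(-10\right) = 10 \left(-45\right) \left(-10\right) = \left(-450\right) \left(-10\right) = 4500$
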